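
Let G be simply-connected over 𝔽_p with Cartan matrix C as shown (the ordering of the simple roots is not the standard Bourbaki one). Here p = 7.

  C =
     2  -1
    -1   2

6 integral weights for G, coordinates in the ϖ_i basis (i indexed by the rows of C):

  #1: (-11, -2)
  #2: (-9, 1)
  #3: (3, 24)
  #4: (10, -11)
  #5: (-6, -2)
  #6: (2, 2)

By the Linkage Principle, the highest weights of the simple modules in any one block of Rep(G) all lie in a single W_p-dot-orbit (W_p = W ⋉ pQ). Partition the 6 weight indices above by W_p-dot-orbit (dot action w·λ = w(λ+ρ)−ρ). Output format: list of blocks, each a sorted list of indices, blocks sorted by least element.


C ↔ A_2 under row/col permutation; |W(A_2)| = 6.

λ_j+ρ reflected into Ā_7 (⟨·,θ^∨⟩≤7); 2-tuples as given:

  1: (3, 3) · 2: (1, 5) · 3: (3, 3) · 4: (3, 3) · 5: (1, 5) · 6: (3, 3)

2 distinct reps among the 6 weights ⇒ 2 W_7-linkage classes:

[[1, 3, 4, 6], [2, 5]]


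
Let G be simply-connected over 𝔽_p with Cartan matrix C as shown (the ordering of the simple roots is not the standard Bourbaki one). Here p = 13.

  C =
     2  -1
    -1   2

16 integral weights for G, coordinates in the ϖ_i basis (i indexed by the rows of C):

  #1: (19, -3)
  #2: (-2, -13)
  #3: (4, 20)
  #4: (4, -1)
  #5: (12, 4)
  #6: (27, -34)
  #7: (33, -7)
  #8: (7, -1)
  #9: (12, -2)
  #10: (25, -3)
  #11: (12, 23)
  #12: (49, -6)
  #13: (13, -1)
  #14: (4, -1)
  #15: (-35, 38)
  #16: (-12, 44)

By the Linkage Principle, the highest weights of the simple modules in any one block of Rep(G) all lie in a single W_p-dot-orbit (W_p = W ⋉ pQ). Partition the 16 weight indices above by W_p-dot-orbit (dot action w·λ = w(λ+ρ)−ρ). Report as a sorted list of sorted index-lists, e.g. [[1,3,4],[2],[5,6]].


Type A_2, rank 2, |W|=6; reorder rows/cols to standard.

Folding the 16 weights λ_j+ρ into Ā_13 (reps in the given 2-coord order):

  λ_1 → (6, 5);  λ_2 → (12, 1);  λ_3 → (8, 0);  λ_4 → (5, 0);  λ_5 → (8, 0);  λ_6 → (6, 5);  λ_7 → (6, 5);  λ_8 → (8, 0);  λ_9 → (12, 1);  λ_10 → (0, 11);  λ_11 → (0, 11);  λ_12 → (6, 5);  λ_13 → (12, 1);  λ_14 → (5, 0);  λ_15 → (5, 0);  λ_16 → (6, 5)

Partition of {1..16} into 5 W_13-dot-orbits:

[[1, 6, 7, 12, 16], [2, 9, 13], [3, 5, 8], [4, 14, 15], [10, 11]]


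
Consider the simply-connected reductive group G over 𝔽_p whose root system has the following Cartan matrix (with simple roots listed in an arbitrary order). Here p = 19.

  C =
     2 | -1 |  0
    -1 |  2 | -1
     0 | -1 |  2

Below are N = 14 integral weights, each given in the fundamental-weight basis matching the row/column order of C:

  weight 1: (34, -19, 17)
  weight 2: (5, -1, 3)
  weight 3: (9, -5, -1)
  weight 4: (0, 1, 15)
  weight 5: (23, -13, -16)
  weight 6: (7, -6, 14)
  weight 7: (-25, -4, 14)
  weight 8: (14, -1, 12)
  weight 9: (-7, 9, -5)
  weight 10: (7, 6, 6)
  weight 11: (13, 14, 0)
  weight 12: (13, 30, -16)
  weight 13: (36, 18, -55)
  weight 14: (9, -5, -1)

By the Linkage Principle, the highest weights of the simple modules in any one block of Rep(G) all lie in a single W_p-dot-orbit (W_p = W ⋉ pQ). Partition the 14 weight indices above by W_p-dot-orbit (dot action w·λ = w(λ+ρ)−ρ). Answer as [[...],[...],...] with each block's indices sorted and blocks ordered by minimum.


Root system A_3: the 3×3 matrix C matches after relabeling.

Each λ_j+ρ reduced to Ā_19; 3-tuples below use C's row order:

  1: (1, 2, 16)
  2: (6, 0, 4)
  3: (6, 0, 4)
  4: (1, 2, 16)
  5: (5, 7, 4)
  6: (3, 5, 10)
  7: (5, 7, 4)
  8: (6, 0, 4)
  9: (6, 0, 4)
  10: (5, 7, 4)
  11: (3, 5, 10)
  12: (5, 7, 4)
  13: (1, 2, 16)
  14: (6, 0, 4)

These 14 weights hit 4 W_19-dot-orbits; sizes (3, 5, 4, 2):

[[1, 4, 13], [2, 3, 8, 9, 14], [5, 7, 10, 12], [6, 11]]


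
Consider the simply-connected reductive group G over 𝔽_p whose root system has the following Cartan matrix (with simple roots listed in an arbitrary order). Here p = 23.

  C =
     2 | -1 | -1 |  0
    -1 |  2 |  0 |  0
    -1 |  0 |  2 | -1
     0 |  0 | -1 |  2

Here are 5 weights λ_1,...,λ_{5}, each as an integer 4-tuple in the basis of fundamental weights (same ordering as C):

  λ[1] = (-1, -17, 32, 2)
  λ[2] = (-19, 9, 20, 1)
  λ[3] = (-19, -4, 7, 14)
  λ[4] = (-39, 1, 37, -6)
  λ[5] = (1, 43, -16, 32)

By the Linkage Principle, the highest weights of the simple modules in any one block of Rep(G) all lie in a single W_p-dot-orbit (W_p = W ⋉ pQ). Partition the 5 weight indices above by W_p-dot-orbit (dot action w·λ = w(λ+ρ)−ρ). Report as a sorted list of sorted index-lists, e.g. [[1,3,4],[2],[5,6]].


Root system A_4: the 4×4 matrix C matches after relabeling.

Folding the 5 weights λ_j+ρ into Ā_23 (reps in the given 4-coord order):

  [1] (3, 3, 7, 0)
  [2] (10, 8, 3, 2)
  [3] (10, 8, 3, 2)
  [4] (10, 8, 3, 2)
  [5] (10, 8, 3, 2)

The 5 indices split into 2 linkage classes (same alcove rep ⇔ same W_23-dot-orbit):

[[1], [2, 3, 4, 5]]


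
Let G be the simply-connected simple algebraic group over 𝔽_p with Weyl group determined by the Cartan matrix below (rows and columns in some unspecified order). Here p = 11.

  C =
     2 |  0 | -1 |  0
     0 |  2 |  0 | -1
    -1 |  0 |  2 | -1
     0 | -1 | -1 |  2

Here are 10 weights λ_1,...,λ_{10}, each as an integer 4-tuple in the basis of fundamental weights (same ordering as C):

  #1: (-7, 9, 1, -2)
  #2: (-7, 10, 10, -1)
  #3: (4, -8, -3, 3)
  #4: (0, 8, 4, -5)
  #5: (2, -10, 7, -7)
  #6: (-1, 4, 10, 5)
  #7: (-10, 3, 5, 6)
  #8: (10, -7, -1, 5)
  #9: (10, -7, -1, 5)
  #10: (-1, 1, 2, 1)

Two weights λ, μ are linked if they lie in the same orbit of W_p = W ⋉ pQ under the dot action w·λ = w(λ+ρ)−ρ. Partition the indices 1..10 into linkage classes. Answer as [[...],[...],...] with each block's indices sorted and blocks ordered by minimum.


Type A_4, rank 4, |W|=120; reorder rows/cols to standard.

Folding the 10 weights λ_j+ρ into Ā_11 (reps in the given 4-coord order):

    [1] (1, 5, 1, 4)
    [2] (5, 0, 0, 0)
    [3] (0, 2, 3, 2)
    [4] (1, 5, 1, 4)
    [5] (0, 2, 3, 2)
    [6] (5, 0, 0, 0)
    [7] (0, 2, 3, 2)
    [8] (5, 0, 0, 0)
    [9] (5, 0, 0, 0)
    [10] (0, 2, 3, 2)

Linkage partition of the 10 weights (3 classes, p=11):

[[1, 4], [2, 6, 8, 9], [3, 5, 7, 10]]


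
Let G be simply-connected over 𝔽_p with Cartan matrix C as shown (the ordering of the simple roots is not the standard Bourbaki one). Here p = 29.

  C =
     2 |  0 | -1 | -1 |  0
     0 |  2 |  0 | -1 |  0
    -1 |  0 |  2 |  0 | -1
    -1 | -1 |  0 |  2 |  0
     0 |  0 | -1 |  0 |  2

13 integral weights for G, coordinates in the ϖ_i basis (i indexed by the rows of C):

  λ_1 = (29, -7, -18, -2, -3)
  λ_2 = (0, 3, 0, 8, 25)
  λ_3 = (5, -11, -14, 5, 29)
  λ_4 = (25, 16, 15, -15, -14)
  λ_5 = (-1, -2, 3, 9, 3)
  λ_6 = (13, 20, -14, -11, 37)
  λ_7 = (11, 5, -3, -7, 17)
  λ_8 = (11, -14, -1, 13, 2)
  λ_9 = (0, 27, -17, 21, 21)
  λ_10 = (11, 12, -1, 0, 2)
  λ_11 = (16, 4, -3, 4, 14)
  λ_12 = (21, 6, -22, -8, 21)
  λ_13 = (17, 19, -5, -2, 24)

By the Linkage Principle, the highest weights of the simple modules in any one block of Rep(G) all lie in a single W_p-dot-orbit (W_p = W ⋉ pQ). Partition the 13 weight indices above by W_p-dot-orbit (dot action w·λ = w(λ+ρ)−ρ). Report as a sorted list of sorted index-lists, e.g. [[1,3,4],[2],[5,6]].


Root system A_5: the 5×5 matrix C matches after relabeling.

λ_j+ρ reflected into Ā_29 (⟨·,θ^∨⟩≤29); 5-tuples as given:

    λ_1+ρ ↦ (4, 0, 2, 6, 16)
    λ_2+ρ ↦ (1, 8, 1, 1, 14)
    λ_3+ρ ↦ (4, 0, 2, 6, 16)
    λ_4+ρ ↦ (12, 13, 0, 1, 3)
    λ_5+ρ ↦ (0, 1, 4, 9, 4)
    λ_6+ρ ↦ (0, 1, 4, 9, 4)
    λ_7+ρ ↦ (4, 0, 2, 6, 16)
    λ_8+ρ ↦ (12, 13, 0, 1, 3)
    λ_9+ρ ↦ (6, 0, 15, 1, 1)
    λ_10+ρ ↦ (12, 13, 0, 1, 3)
    λ_11+ρ ↦ (14, 5, 2, 1, 2)
    λ_12+ρ ↦ (6, 0, 15, 1, 1)
    λ_13+ρ ↦ (0, 1, 4, 9, 4)

The 13 indices split into 6 linkage classes (same alcove rep ⇔ same W_29-dot-orbit):

[[1, 3, 7], [2], [4, 8, 10], [5, 6, 13], [9, 12], [11]]


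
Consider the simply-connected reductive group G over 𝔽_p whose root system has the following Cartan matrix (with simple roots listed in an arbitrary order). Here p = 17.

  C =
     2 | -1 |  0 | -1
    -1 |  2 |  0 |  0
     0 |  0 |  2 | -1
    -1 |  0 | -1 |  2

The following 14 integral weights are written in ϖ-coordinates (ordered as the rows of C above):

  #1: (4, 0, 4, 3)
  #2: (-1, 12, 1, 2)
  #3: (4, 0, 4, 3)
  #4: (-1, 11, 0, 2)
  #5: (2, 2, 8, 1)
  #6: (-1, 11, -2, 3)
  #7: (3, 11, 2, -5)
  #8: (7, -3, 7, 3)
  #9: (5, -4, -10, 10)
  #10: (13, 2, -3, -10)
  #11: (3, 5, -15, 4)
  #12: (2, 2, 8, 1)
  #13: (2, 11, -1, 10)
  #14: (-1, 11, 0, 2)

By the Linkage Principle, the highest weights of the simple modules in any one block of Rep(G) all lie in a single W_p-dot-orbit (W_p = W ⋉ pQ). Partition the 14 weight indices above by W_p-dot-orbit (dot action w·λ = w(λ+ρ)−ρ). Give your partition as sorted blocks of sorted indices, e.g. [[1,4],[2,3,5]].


C ↔ A_4 under row/col permutation; |W(A_4)| = 120.

Alcove-folded reps (p=17, 14 weights, presented ϖ-order):

    λ_1+ρ ↦ (5, 1, 5, 4)
    λ_2+ρ ↦ (0, 12, 1, 3)
    λ_3+ρ ↦ (5, 1, 5, 4)
    λ_4+ρ ↦ (0, 12, 1, 3)
    λ_5+ρ ↦ (3, 3, 9, 2)
    λ_6+ρ ↦ (0, 12, 1, 3)
    λ_7+ρ ↦ (0, 12, 1, 3)
    λ_8+ρ ↦ (5, 1, 5, 4)
    λ_9+ρ ↦ (3, 3, 9, 2)
    λ_10+ρ ↦ (3, 3, 9, 2)
    λ_11+ρ ↦ (5, 1, 5, 4)
    λ_12+ρ ↦ (3, 3, 9, 2)
    λ_13+ρ ↦ (3, 3, 9, 2)
    λ_14+ρ ↦ (0, 12, 1, 3)

These 14 weights hit 3 W_17-dot-orbits; sizes (4, 5, 5):

[[1, 3, 8, 11], [2, 4, 6, 7, 14], [5, 9, 10, 12, 13]]


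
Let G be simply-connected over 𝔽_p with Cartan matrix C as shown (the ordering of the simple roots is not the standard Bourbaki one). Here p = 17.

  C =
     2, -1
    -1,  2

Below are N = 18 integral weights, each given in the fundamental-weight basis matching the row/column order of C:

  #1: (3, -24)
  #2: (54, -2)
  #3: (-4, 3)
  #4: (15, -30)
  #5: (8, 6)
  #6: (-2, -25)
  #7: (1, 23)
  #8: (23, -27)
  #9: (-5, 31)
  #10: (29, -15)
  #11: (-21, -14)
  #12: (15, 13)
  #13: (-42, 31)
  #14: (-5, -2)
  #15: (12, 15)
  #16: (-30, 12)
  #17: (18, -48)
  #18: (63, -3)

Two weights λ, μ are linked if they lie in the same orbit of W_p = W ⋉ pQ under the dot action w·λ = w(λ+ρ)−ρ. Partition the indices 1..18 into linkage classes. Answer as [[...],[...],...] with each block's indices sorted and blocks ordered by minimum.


Type A_2, rank 2, |W|=6; reorder rows/cols to standard.

Alcove-folded reps (p=17, 18 weights, presented ϖ-order):

  1: (11, 2) · 2: (3, 1) · 3: (3, 1) · 4: (1, 4) · 5: (9, 7) · 6: (9, 7) · 7: (7, 8) · 8: (7, 8) · 9: (11, 2) · 10: (3, 1) · 11: (3, 1) · 12: (3, 1) · 13: (7, 8) · 14: (1, 4) · 15: (1, 4) · 16: (1, 4) · 17: (11, 2) · 18: (11, 2)

5 distinct reps among the 18 weights ⇒ 5 W_17-linkage classes:

[[1, 9, 17, 18], [2, 3, 10, 11, 12], [4, 14, 15, 16], [5, 6], [7, 8, 13]]


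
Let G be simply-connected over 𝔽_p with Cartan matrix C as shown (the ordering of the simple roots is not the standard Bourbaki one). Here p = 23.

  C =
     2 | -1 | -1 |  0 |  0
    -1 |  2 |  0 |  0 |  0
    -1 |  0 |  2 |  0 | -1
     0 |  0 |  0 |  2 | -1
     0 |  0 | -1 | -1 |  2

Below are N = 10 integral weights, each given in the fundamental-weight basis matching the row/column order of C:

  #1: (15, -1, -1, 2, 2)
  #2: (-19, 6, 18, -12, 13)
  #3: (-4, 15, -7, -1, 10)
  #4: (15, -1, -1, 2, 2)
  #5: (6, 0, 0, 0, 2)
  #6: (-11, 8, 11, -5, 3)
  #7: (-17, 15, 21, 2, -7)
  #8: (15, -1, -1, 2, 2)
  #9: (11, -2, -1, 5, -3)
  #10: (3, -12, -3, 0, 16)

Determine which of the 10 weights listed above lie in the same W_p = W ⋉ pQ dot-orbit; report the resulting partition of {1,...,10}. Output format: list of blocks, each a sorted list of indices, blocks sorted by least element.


Root system A_5: the 5×5 matrix C matches after relabeling.

W_23-reps of the 10 weights in Ā_23 (same 5-coord order as C):

    λ_1+ρ ↦ (16, 0, 0, 3, 3)
    λ_2+ρ ↦ (7, 1, 1, 1, 3)
    λ_3+ρ ↦ (6, 7, 3, 0, 2)
    λ_4+ρ ↦ (16, 0, 0, 3, 3)
    λ_5+ρ ↦ (7, 1, 1, 1, 3)
    λ_6+ρ ↦ (9, 1, 2, 4, 0)
    λ_7+ρ ↦ (16, 0, 0, 3, 3)
    λ_8+ρ ↦ (16, 0, 0, 3, 3)
    λ_9+ρ ↦ (9, 1, 2, 4, 0)
    λ_10+ρ ↦ (2, 2, 7, 1, 8)

5 distinct reps among the 10 weights ⇒ 5 W_23-linkage classes:

[[1, 4, 7, 8], [2, 5], [3], [6, 9], [10]]


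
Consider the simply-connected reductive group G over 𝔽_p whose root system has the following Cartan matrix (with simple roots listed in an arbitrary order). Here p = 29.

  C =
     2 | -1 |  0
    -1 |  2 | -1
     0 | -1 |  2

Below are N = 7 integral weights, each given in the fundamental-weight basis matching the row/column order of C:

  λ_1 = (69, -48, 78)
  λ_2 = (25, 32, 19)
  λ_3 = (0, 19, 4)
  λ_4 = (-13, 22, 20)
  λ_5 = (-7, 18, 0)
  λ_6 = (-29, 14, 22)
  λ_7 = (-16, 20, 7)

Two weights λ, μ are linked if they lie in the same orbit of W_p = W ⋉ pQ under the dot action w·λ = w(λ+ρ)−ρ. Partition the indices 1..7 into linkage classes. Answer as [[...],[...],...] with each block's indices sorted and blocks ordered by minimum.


C ↔ A_3 under row/col permutation; |W(A_3)| = 24.

λ_j+ρ reflected into Ā_29 (⟨·,θ^∨⟩≤29); 3-tuples as given:

    1: (3, 8, 6)
    2: (1, 20, 5)
    3: (1, 20, 5)
    4: (3, 8, 6)
    5: (6, 13, 1)
    6: (6, 13, 1)
    7: (15, 6, 8)

Partition of {1..7} into 4 W_29-dot-orbits:

[[1, 4], [2, 3], [5, 6], [7]]


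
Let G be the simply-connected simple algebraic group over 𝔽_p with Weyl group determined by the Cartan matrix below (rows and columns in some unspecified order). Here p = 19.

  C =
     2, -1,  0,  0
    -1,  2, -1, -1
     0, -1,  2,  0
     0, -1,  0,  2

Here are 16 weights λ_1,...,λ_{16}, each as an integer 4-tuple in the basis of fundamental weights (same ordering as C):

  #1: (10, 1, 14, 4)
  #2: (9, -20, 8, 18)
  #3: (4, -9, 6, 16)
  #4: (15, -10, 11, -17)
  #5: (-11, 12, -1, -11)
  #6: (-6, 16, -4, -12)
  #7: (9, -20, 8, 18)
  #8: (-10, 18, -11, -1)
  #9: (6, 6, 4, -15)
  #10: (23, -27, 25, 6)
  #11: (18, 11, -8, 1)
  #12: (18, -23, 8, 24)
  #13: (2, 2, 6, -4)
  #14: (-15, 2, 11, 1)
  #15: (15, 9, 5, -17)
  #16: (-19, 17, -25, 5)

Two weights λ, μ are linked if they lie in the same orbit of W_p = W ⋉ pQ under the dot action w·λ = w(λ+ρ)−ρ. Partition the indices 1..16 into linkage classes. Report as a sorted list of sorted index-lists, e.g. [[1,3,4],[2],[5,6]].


Dynkin diagram of C (from the 6 off-diagonal −1 entries): D_4.

Alcove-folded reps (p=19, 16 weights, presented ϖ-order):

  [1] (3, 2, 1, 9) · [2] (9, 0, 10, 0) · [3] (3, 2, 1, 9) · [4] (3, 0, 7, 3) · [5] (3, 0, 7, 3) · [6] (3, 2, 1, 9) · [7] (9, 0, 10, 0) · [8] (9, 0, 10, 0) · [9] (0, 5, 2, 7) · [10] (0, 5, 2, 7) · [11] (0, 5, 2, 7) · [12] (3, 0, 7, 3) · [13] (3, 0, 7, 3) · [14] (3, 2, 1, 9) · [15] (3, 0, 7, 3) · [16] (1, 0, 5, 13)

The 16 indices split into 5 linkage classes (same alcove rep ⇔ same W_19-dot-orbit):

[[1, 3, 6, 14], [2, 7, 8], [4, 5, 12, 13, 15], [9, 10, 11], [16]]


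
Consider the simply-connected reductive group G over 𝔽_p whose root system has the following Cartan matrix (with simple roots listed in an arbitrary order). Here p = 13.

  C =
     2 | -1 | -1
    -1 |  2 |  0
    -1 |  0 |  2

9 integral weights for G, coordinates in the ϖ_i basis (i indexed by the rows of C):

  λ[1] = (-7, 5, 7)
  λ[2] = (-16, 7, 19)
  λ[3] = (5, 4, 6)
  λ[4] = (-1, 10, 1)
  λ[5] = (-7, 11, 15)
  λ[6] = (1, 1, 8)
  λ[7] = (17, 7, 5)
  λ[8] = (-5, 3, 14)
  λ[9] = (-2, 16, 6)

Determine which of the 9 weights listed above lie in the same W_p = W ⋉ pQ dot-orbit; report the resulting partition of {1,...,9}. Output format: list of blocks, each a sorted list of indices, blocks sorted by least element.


Cartan matrix: type A_3 (|W|=24); un-permuting the 3 rows.

Ā_13 reps of the 9 weights (A_3, coords as presented):

  λ_1+ρ ↦ (6, 0, 2)
  λ_2+ρ ↦ (6, 0, 2)
  λ_3+ρ ↦ (6, 0, 2)
  λ_4+ρ ↦ (0, 11, 2)
  λ_5+ρ ↦ (3, 3, 1)
  λ_6+ρ ↦ (2, 2, 9)
  λ_7+ρ ↦ (6, 0, 2)
  λ_8+ρ ↦ (2, 2, 9)
  λ_9+ρ ↦ (3, 3, 1)

These 9 weights hit 4 W_13-dot-orbits; sizes (4, 1, 2, 2):

[[1, 2, 3, 7], [4], [5, 9], [6, 8]]


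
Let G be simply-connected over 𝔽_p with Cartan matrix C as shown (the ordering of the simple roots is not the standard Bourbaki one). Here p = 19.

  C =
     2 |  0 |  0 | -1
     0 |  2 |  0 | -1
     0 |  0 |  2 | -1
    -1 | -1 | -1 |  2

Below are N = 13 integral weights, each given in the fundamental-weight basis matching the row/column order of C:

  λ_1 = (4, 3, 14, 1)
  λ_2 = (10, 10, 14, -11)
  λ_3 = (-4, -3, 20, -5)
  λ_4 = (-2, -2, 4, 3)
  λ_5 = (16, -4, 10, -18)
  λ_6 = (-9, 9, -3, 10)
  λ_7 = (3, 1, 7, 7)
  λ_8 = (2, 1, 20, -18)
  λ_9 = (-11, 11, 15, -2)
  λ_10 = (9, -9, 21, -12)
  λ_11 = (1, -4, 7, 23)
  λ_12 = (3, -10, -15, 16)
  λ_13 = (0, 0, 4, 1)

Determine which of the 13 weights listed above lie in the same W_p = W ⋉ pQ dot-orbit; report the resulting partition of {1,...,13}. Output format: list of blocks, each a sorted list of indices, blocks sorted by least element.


Type D_4, rank 4, |W|=192; reorder rows/cols to standard.

Each λ_j+ρ reduced to Ā_19; 4-tuples below use C's row order:

  [1] (2, 3, 8, 2);  [2] (1, 1, 5, 2);  [3] (2, 3, 8, 2);  [4] (1, 1, 5, 2);  [5] (6, 8, 0, 2);  [6] (6, 8, 0, 2);  [7] (1, 1, 5, 2);  [8] (2, 3, 8, 2);  [9] (1, 1, 5, 2);  [10] (6, 8, 0, 2);  [11] (2, 3, 8, 2);  [12] (2, 3, 8, 2);  [13] (1, 1, 5, 2)

Grouping the 13 weights by Ā_19-representative: 3 linkage classes.

[[1, 3, 8, 11, 12], [2, 4, 7, 9, 13], [5, 6, 10]]


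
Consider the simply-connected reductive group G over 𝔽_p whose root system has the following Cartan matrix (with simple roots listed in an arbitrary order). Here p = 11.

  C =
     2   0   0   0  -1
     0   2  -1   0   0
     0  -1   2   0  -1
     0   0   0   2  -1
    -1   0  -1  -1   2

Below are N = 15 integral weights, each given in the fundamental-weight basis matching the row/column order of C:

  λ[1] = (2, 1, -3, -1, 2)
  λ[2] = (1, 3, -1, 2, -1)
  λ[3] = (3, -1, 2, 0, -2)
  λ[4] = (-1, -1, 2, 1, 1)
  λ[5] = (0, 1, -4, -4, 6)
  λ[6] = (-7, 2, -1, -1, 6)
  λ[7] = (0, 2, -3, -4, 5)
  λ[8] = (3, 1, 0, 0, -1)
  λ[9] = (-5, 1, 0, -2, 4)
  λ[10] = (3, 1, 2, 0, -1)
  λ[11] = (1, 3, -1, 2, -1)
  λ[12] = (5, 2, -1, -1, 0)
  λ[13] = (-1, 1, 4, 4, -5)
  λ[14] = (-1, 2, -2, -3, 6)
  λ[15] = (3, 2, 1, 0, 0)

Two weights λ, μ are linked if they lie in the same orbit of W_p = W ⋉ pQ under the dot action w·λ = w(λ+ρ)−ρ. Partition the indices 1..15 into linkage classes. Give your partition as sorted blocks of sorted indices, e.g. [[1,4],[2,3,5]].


Type D_5, rank 5, |W|=1920; reorder rows/cols to standard.

λ_j+ρ reflected into Ā_11 (⟨·,θ^∨⟩≤11); 5-tuples as given:

    1: (3, 0, 2, 0, 1)
    2: (2, 4, 0, 3, 0)
    3: (3, 0, 2, 0, 1)
    4: (0, 0, 2, 2, 2)
    5: (1, 1, 2, 3, 1)
    6: (6, 3, 0, 0, 1)
    7: (1, 1, 2, 3, 1)
    8: (4, 2, 1, 1, 0)
    9: (4, 2, 1, 1, 0)
    10: (4, 2, 1, 1, 0)
    11: (2, 4, 0, 3, 0)
    12: (6, 3, 0, 0, 1)
    13: (4, 2, 1, 1, 0)
    14: (0, 0, 2, 2, 2)
    15: (4, 2, 1, 1, 0)

6 distinct reps among the 15 weights ⇒ 6 W_11-linkage classes:

[[1, 3], [2, 11], [4, 14], [5, 7], [6, 12], [8, 9, 10, 13, 15]]


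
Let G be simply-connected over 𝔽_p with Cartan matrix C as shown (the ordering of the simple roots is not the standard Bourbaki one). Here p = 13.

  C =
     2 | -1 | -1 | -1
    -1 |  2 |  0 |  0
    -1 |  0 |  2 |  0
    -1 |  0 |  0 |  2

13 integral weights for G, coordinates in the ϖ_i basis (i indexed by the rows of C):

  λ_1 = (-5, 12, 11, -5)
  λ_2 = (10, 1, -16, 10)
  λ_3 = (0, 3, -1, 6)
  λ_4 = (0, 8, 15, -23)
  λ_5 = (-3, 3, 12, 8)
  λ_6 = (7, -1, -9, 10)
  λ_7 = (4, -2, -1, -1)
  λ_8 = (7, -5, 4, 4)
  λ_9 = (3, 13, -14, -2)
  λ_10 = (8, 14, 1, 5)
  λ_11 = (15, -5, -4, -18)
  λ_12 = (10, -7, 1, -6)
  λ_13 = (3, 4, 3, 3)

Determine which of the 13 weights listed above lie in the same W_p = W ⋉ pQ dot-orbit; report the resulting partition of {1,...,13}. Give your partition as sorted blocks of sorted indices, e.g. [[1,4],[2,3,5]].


Root system D_4: the 4×4 matrix C matches after relabeling.

Each λ_j+ρ reduced to Ā_13; 4-tuples below use C's row order:

  λ_1+ρ ↦ (4, 1, 0, 0)
  λ_2+ρ ↦ (0, 7, 2, 2)
  λ_3+ρ ↦ (1, 4, 0, 7)
  λ_4+ρ ↦ (3, 0, 1, 5)
  λ_5+ρ ↦ (0, 7, 2, 2)
  λ_6+ρ ↦ (0, 6, 2, 5)
  λ_7+ρ ↦ (4, 1, 0, 0)
  λ_8+ρ ↦ (4, 1, 0, 0)
  λ_9+ρ ↦ (3, 0, 1, 5)
  λ_10+ρ ↦ (0, 7, 2, 2)
  λ_11+ρ ↦ (3, 0, 1, 5)
  λ_12+ρ ↦ (0, 6, 2, 5)
  λ_13+ρ ↦ (4, 1, 0, 0)

The 13 indices split into 5 linkage classes (same alcove rep ⇔ same W_13-dot-orbit):

[[1, 7, 8, 13], [2, 5, 10], [3], [4, 9, 11], [6, 12]]


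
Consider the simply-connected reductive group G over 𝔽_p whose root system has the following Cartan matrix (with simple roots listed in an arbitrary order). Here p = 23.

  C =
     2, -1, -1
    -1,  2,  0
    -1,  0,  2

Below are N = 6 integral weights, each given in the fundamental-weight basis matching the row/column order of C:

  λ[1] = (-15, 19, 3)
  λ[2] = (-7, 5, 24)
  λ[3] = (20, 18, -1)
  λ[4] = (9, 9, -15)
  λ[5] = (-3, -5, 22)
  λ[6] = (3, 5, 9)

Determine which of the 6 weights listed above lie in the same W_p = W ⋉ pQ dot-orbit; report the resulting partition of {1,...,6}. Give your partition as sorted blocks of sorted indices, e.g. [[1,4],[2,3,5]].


C ↔ A_3 under row/col permutation; |W(A_3)| = 24.

Each λ_j+ρ reduced to Ā_23; 3-tuples below use C's row order:

  λ_1 → (4, 6, 10)
  λ_2 → (4, 2, 17)
  λ_3 → (4, 2, 17)
  λ_4 → (4, 6, 10)
  λ_5 → (4, 2, 17)
  λ_6 → (4, 6, 10)

These 6 weights hit 2 W_23-dot-orbits; sizes (3, 3):

[[1, 4, 6], [2, 3, 5]]


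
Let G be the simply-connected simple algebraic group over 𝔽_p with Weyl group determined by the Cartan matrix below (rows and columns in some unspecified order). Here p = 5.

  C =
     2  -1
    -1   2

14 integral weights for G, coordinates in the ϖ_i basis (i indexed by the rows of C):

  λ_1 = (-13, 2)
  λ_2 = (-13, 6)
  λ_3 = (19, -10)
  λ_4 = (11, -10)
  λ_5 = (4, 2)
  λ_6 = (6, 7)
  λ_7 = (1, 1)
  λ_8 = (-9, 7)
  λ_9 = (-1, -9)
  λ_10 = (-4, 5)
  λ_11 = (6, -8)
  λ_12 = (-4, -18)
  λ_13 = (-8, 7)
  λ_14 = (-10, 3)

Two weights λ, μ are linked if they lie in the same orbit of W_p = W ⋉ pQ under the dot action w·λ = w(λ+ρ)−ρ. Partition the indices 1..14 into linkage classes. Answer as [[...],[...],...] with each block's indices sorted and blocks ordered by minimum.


A_2 Cartan matrix, 2 simple roots permuted; ρ=(1,1).

W_5-reps of the 14 weights in Ā_5 (same 2-coord order as C):

  λ_1+ρ ↦ (2, 2) · λ_2+ρ ↦ (2, 0) · λ_3+ρ ↦ (0, 1) · λ_4+ρ ↦ (2, 2) · λ_5+ρ ↦ (2, 0) · λ_6+ρ ↦ (2, 3) · λ_7+ρ ↦ (2, 2) · λ_8+ρ ↦ (2, 3) · λ_9+ρ ↦ (2, 3) · λ_10+ρ ↦ (2, 2) · λ_11+ρ ↦ (2, 3) · λ_12+ρ ↦ (2, 3) · λ_13+ρ ↦ (2, 2) · λ_14+ρ ↦ (0, 1)

The 14 indices split into 4 linkage classes (same alcove rep ⇔ same W_5-dot-orbit):

[[1, 4, 7, 10, 13], [2, 5], [3, 14], [6, 8, 9, 11, 12]]


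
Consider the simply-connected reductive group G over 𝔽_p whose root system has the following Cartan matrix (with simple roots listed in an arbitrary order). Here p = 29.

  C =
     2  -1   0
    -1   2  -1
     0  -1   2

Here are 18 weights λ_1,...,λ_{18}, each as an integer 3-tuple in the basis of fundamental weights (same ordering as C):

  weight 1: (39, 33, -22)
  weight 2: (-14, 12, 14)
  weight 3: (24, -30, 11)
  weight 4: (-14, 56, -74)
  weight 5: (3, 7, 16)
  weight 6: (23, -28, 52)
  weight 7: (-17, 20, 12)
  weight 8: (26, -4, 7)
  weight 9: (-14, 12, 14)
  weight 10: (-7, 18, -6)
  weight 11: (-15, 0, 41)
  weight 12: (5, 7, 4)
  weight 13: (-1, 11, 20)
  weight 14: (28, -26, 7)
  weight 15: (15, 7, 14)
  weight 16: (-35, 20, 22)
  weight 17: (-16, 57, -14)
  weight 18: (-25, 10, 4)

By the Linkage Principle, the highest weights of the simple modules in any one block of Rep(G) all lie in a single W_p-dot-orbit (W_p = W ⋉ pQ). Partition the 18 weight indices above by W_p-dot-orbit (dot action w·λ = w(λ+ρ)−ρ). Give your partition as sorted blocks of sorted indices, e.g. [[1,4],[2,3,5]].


Dynkin diagram of C (from the 4 off-diagonal −1 entries): A_3.

Alcove-folded reps (p=29, 18 weights, presented ϖ-order):

  λ_1+ρ ↦ (11, 5, 8);  λ_2+ρ ↦ (13, 0, 15);  λ_3+ρ ↦ (4, 8, 17);  λ_4+ρ ↦ (13, 0, 15);  λ_5+ρ ↦ (4, 8, 17);  λ_6+ρ ↦ (21, 3, 2);  λ_7+ρ ↦ (11, 5, 8);  λ_8+ρ ↦ (21, 3, 2);  λ_9+ρ ↦ (13, 0, 15);  λ_10+ρ ↦ (6, 8, 5);  λ_11+ρ ↦ (13, 0, 15);  λ_12+ρ ↦ (6, 8, 5);  λ_13+ρ ↦ (4, 8, 17);  λ_14+ρ ↦ (4, 8, 17);  λ_15+ρ ↦ (6, 8, 5);  λ_16+ρ ↦ (6, 8, 5);  λ_17+ρ ↦ (13, 0, 15);  λ_18+ρ ↦ (11, 5, 8)

5 distinct reps among the 18 weights ⇒ 5 W_29-linkage classes:

[[1, 7, 18], [2, 4, 9, 11, 17], [3, 5, 13, 14], [6, 8], [10, 12, 15, 16]]


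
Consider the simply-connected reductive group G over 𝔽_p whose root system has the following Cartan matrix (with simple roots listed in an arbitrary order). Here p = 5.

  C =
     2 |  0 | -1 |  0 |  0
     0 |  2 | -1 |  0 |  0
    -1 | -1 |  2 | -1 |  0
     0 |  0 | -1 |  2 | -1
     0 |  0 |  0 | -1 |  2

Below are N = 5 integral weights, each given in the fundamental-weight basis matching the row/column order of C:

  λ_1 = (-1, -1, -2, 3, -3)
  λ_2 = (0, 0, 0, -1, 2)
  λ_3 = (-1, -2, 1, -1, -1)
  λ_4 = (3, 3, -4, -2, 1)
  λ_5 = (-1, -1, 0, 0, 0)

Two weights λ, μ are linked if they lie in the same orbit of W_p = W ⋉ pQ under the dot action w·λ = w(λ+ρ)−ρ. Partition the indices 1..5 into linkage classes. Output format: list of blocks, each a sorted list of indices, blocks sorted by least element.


Cartan matrix: type D_5 (|W|=1920); un-permuting the 5 rows.

W_5-reps of the 5 weights in Ā_5 (same 5-coord order as C):

    λ_1+ρ ↦ (0, 0, 1, 0, 2)
    λ_2+ρ ↦ (0, 0, 1, 1, 1)
    λ_3+ρ ↦ (0, 1, 1, 0, 0)
    λ_4+ρ ↦ (0, 0, 1, 0, 2)
    λ_5+ρ ↦ (0, 0, 1, 1, 1)

The 5 indices split into 3 linkage classes (same alcove rep ⇔ same W_5-dot-orbit):

[[1, 4], [2, 5], [3]]


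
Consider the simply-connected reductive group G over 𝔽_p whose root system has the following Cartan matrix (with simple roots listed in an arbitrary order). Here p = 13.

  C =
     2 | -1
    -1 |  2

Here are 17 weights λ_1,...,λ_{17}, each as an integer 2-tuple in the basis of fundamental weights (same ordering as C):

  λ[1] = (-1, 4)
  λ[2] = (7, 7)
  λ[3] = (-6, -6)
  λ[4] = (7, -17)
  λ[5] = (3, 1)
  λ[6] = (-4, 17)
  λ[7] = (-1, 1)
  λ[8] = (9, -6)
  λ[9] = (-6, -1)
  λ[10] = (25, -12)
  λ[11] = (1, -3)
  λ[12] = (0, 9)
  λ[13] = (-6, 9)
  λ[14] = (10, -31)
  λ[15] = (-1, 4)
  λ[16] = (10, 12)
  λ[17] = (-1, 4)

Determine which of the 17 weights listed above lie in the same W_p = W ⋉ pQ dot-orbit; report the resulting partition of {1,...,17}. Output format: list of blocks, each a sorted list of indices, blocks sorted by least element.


Dynkin diagram of C (from the 2 off-diagonal −1 entries): A_2.

Ā_13 reps of the 17 weights (A_2, coords as presented):

    λ_1 → (0, 5)
    λ_2 → (5, 5)
    λ_3 → (5, 5)
    λ_4 → (5, 5)
    λ_5 → (4, 2)
    λ_6 → (2, 8)
    λ_7 → (0, 2)
    λ_8 → (5, 5)
    λ_9 → (0, 5)
    λ_10 → (0, 2)
    λ_11 → (0, 2)
    λ_12 → (1, 10)
    λ_13 → (5, 5)
    λ_14 → (4, 2)
    λ_15 → (0, 5)
    λ_16 → (0, 2)
    λ_17 → (0, 5)

Grouping the 17 weights by Ā_13-representative: 6 linkage classes.

[[1, 9, 15, 17], [2, 3, 4, 8, 13], [5, 14], [6], [7, 10, 11, 16], [12]]


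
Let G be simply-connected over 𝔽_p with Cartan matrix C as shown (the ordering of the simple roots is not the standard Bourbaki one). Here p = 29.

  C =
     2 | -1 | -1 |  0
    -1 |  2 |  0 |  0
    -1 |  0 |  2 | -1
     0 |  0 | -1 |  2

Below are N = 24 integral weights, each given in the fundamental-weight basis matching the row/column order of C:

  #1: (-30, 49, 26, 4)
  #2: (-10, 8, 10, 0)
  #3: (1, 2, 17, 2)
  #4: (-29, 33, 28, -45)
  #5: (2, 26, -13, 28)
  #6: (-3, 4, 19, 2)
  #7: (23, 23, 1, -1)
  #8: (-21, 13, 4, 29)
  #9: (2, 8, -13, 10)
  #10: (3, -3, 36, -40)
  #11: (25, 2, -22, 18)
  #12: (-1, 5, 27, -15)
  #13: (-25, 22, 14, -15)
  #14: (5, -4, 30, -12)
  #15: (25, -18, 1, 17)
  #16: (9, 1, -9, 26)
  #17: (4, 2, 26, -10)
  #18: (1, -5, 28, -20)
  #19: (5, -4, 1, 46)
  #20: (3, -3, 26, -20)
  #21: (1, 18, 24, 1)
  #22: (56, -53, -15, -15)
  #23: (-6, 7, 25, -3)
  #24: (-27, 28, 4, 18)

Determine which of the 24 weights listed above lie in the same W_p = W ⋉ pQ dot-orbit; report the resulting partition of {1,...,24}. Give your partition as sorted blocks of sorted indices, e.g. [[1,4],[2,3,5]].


Root system A_4: the 4×4 matrix C matches after relabeling.

Folding the 24 weights λ_j+ρ into Ā_29 (reps in the given 4-coord order):

  λ_1 → (5, 3, 19, 2)
  λ_2 → (9, 0, 2, 1)
  λ_3 → (2, 3, 18, 3)
  λ_4 → (0, 1, 14, 9)
  λ_5 → (9, 0, 2, 1)
  λ_6 → (2, 3, 18, 3)
  λ_7 → (5, 3, 19, 2)
  λ_8 → (0, 1, 14, 9)
  λ_9 → (9, 0, 2, 1)
  λ_10 → (2, 0, 8, 17)
  λ_11 → (5, 3, 19, 2)
  λ_12 → (0, 1, 14, 9)
  λ_13 → (0, 1, 14, 9)
  λ_14 → (2, 3, 18, 3)
  λ_15 → (9, 0, 2, 1)
  λ_16 → (2, 0, 8, 17)
  λ_17 → (2, 3, 18, 3)
  λ_18 → (2, 0, 8, 17)
  λ_19 → (2, 3, 18, 3)
  λ_20 → (2, 0, 8, 17)
  λ_21 → (2, 0, 8, 17)
  λ_22 → (0, 1, 14, 9)
  λ_23 → (5, 3, 19, 2)
  λ_24 → (5, 3, 19, 2)

5 distinct reps among the 24 weights ⇒ 5 W_29-linkage classes:

[[1, 7, 11, 23, 24], [2, 5, 9, 15], [3, 6, 14, 17, 19], [4, 8, 12, 13, 22], [10, 16, 18, 20, 21]]


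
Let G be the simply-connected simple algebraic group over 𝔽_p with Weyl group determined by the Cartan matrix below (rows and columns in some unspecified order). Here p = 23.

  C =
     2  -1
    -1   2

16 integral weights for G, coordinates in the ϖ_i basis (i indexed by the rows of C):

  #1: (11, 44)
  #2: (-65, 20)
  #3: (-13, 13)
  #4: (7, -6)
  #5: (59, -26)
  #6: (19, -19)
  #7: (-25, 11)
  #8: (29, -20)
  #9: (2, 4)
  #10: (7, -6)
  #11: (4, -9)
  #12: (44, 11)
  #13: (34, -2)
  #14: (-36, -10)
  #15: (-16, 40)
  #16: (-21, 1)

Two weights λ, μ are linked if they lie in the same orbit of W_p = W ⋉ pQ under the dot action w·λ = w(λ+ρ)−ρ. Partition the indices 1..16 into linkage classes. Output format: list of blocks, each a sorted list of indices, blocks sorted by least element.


C ↔ A_2 under row/col permutation; |W(A_2)| = 6.

Each λ_j+ρ reduced to Ā_23; 2-tuples below use C's row order:

  [1] (11, 11)
  [2] (2, 18)
  [3] (12, 2)
  [4] (3, 5)
  [5] (12, 2)
  [6] (2, 18)
  [7] (11, 11)
  [8] (4, 12)
  [9] (3, 5)
  [10] (3, 5)
  [11] (3, 5)
  [12] (11, 11)
  [13] (11, 11)
  [14] (12, 2)
  [15] (3, 5)
  [16] (2, 18)

The 16 indices split into 5 linkage classes (same alcove rep ⇔ same W_23-dot-orbit):

[[1, 7, 12, 13], [2, 6, 16], [3, 5, 14], [4, 9, 10, 11, 15], [8]]


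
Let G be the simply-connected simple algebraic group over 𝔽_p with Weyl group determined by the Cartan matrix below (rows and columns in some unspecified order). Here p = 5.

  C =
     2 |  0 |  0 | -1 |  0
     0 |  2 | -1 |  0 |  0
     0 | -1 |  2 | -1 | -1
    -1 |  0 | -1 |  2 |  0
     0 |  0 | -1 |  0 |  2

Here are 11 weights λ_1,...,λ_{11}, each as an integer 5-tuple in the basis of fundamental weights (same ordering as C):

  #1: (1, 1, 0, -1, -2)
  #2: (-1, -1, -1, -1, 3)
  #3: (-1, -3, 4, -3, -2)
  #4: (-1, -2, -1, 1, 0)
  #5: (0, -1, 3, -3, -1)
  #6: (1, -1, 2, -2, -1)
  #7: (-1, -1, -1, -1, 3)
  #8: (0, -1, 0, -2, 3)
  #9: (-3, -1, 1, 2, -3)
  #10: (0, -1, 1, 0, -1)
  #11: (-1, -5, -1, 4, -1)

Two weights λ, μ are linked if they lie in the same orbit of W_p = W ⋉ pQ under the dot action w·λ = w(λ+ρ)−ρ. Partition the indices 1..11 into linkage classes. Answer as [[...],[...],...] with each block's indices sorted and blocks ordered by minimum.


Root system D_5: the 5×5 matrix C matches after relabeling.

λ_j+ρ reflected into Ā_5 (⟨·,θ^∨⟩≤5); 5-tuples as given:

    λ_1+ρ ↦ (2, 2, 0, 0, 1)
    λ_2+ρ ↦ (0, 0, 0, 0, 4)
    λ_3+ρ ↦ (2, 2, 0, 0, 1)
    λ_4+ρ ↦ (0, 0, 1, 1, 0)
    λ_5+ρ ↦ (0, 0, 1, 1, 0)
    λ_6+ρ ↦ (0, 0, 1, 1, 0)
    λ_7+ρ ↦ (0, 0, 0, 0, 4)
    λ_8+ρ ↦ (0, 0, 0, 0, 4)
    λ_9+ρ ↦ (2, 0, 0, 0, 2)
    λ_10+ρ ↦ (0, 0, 1, 1, 0)
    λ_11+ρ ↦ (0, 0, 0, 0, 4)

Linkage partition of the 11 weights (4 classes, p=5):

[[1, 3], [2, 7, 8, 11], [4, 5, 6, 10], [9]]


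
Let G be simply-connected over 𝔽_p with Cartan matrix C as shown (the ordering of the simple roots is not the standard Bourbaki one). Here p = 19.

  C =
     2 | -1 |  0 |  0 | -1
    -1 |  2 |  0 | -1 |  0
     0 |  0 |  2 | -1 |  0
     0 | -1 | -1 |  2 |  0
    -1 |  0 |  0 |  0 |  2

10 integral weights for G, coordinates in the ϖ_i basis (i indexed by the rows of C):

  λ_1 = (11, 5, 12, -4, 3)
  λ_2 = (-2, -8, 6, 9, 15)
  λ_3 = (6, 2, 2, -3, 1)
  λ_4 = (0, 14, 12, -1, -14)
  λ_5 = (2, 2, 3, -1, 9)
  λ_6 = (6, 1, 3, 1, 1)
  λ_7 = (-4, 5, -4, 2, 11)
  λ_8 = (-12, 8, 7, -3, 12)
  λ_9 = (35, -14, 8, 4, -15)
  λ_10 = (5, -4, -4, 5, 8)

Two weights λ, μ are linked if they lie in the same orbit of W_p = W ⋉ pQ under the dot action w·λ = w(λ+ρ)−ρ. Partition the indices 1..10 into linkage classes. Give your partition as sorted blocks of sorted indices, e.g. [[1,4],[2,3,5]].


Cartan matrix: type A_5 (|W|=720); un-permuting the 5 rows.

W_19-reps of the 10 weights in Ā_19 (same 5-coord order as C):

  [1] (3, 3, 3, 0, 9) · [2] (7, 1, 1, 2, 2) · [3] (7, 1, 1, 2, 2) · [4] (3, 3, 3, 0, 9) · [5] (3, 3, 3, 0, 9) · [6] (7, 2, 4, 2, 2) · [7] (3, 3, 3, 0, 9) · [8] (7, 2, 4, 2, 2) · [9] (1, 4, 5, 5, 1) · [10] (3, 3, 3, 0, 9)

These 10 weights hit 4 W_19-dot-orbits; sizes (5, 2, 2, 1):

[[1, 4, 5, 7, 10], [2, 3], [6, 8], [9]]


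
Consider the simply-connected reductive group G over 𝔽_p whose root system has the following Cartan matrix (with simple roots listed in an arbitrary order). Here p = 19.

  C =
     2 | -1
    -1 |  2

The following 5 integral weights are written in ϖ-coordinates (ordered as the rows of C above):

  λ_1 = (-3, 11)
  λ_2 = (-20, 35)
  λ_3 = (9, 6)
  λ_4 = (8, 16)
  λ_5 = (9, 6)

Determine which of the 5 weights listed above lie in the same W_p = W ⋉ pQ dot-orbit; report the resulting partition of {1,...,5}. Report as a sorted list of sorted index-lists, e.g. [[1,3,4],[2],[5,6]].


Root system A_2: the 2×2 matrix C matches after relabeling.

Ā_19 reps of the 5 weights (A_2, coords as presented):

    [1] (2, 10)
    [2] (2, 0)
    [3] (10, 7)
    [4] (2, 10)
    [5] (10, 7)

Linkage partition of the 5 weights (3 classes, p=19):

[[1, 4], [2], [3, 5]]


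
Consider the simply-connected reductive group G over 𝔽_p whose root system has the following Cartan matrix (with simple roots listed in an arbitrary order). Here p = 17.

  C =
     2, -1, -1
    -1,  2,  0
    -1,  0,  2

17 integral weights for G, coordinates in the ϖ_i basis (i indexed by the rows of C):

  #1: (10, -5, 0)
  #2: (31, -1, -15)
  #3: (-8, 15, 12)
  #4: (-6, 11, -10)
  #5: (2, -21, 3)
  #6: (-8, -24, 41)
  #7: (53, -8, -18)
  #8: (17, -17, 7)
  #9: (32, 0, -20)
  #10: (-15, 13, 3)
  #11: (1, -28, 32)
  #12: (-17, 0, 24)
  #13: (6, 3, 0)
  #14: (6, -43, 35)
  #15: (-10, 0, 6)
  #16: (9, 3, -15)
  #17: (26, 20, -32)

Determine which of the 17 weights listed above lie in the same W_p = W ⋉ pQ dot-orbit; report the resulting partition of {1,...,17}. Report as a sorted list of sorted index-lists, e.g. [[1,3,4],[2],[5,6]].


Type A_3, rank 3, |W|=24; reorder rows/cols to standard.

Alcove-folded reps (p=17, 17 weights, presented ϖ-order):

  λ_1 → (7, 4, 1);  λ_2 → (2, 14, 0);  λ_3 → (7, 4, 1);  λ_4 → (7, 2, 5);  λ_5 → (4, 0, 10);  λ_6 → (7, 4, 1);  λ_7 → (4, 0, 10);  λ_8 → (1, 7, 1);  λ_9 → (2, 14, 0);  λ_10 → (4, 0, 10);  λ_11 → (1, 7, 1);  λ_12 → (1, 7, 1);  λ_13 → (7, 4, 1);  λ_14 → (1, 7, 1);  λ_15 → (1, 7, 1);  λ_16 → (4, 0, 10);  λ_17 → (4, 0, 10)

These 17 weights hit 5 W_17-dot-orbits; sizes (4, 2, 1, 5, 5):

[[1, 3, 6, 13], [2, 9], [4], [5, 7, 10, 16, 17], [8, 11, 12, 14, 15]]


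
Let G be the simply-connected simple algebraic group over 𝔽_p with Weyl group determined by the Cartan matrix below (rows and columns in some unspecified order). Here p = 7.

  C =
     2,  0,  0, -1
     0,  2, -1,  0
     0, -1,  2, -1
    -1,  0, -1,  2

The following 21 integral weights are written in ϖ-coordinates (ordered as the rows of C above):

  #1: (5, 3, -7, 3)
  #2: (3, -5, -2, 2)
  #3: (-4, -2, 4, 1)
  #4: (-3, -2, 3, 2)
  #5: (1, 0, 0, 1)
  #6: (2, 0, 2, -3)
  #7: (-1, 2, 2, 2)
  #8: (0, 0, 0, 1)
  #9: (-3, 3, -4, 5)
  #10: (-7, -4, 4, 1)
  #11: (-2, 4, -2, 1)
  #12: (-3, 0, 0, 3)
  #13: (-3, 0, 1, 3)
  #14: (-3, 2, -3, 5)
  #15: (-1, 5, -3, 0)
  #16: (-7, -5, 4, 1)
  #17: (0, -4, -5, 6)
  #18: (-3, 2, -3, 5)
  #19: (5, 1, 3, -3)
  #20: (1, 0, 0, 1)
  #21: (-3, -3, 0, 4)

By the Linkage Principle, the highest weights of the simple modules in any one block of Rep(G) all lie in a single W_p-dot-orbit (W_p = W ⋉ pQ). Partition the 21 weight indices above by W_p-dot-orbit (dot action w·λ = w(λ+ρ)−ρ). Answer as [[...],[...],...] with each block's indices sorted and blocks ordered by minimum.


Type A_4, rank 4, |W|=120; reorder rows/cols to standard.

Ā_7 reps of the 21 weights (A_4, coords as presented):

    [1] (1, 1, 1, 2)
    [2] (2, 1, 2, 2)
    [3] (2, 1, 3, 1)
    [4] (2, 1, 3, 1)
    [5] (2, 1, 1, 2)
    [6] (1, 1, 1, 2)
    [7] (2, 1, 3, 1)
    [8] (1, 1, 1, 2)
    [9] (2, 1, 3, 1)
    [10] (2, 1, 2, 2)
    [11] (1, 4, 1, 0)
    [12] (2, 1, 1, 2)
    [13] (2, 1, 2, 2)
    [14] (2, 1, 2, 2)
    [15] (1, 4, 1, 0)
    [16] (2, 1, 3, 1)
    [17] (0, 3, 3, 0)
    [18] (2, 1, 2, 2)
    [19] (1, 1, 1, 2)
    [20] (2, 1, 1, 2)
    [21] (2, 1, 1, 2)

Linkage partition of the 21 weights (6 classes, p=7):

[[1, 6, 8, 19], [2, 10, 13, 14, 18], [3, 4, 7, 9, 16], [5, 12, 20, 21], [11, 15], [17]]


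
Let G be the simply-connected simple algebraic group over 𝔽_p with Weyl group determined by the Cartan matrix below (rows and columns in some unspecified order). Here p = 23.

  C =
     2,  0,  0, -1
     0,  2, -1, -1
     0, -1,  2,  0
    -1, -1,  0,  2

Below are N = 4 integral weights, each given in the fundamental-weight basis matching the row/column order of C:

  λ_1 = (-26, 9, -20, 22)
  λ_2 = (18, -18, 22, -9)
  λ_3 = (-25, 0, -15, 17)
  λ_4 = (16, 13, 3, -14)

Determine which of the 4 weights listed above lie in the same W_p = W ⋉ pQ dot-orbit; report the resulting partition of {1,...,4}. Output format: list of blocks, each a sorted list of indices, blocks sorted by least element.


Cartan matrix: type A_4 (|W|=120); un-permuting the 4 rows.

Alcove-folded reps (p=23, 4 weights, presented ϖ-order):

  λ_1+ρ ↦ (4, 0, 2, 9);  λ_2+ρ ↦ (4, 6, 0, 11);  λ_3+ρ ↦ (4, 1, 4, 13);  λ_4+ρ ↦ (4, 1, 4, 13)

Grouping the 4 weights by Ā_23-representative: 3 linkage classes.

[[1], [2], [3, 4]]


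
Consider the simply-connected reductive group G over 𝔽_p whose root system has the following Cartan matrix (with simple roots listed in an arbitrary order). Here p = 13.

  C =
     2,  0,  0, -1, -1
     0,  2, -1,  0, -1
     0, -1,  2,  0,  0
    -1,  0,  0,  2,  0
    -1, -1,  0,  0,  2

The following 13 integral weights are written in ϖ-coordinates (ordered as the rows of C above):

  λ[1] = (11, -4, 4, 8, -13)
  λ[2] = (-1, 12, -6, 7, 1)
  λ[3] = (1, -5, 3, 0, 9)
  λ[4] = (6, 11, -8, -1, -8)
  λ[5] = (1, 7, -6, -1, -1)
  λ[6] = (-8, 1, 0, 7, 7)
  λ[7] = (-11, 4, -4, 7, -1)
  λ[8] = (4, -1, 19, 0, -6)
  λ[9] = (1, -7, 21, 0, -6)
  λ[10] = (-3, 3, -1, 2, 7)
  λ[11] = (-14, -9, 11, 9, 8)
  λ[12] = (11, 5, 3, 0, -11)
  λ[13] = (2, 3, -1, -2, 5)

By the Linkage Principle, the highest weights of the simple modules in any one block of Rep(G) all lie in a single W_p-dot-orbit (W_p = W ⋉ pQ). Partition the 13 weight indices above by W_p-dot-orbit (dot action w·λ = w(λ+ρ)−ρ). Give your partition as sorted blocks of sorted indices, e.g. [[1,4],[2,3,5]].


C ↔ A_5 under row/col permutation; |W(A_5)| = 720.

λ_j+ρ reflected into Ā_13 (⟨·,θ^∨⟩≤13); 5-tuples as given:

    [1] (1, 2, 2, 2, 0)
    [2] (2, 3, 5, 0, 0)
    [3] (2, 4, 0, 1, 6)
    [4] (0, 2, 5, 0, 5)
    [5] (2, 3, 5, 0, 0)
    [6] (7, 2, 1, 1, 1)
    [7] (2, 3, 5, 0, 0)
    [8] (0, 2, 5, 0, 5)
    [9] (1, 2, 2, 2, 0)
    [10] (2, 4, 0, 1, 6)
    [11] (2, 4, 0, 1, 6)
    [12] (2, 4, 0, 1, 6)
    [13] (2, 4, 0, 1, 6)

Grouping the 13 weights by Ā_13-representative: 5 linkage classes.

[[1, 9], [2, 5, 7], [3, 10, 11, 12, 13], [4, 8], [6]]
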